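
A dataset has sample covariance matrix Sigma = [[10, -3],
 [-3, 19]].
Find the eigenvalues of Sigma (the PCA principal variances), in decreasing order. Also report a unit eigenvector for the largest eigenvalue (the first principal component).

Step 1 — characteristic polynomial of 2×2 Sigma:
  det(Sigma - λI) = λ² - trace · λ + det = 0.
  trace = 10 + 19 = 29, det = 10·19 - (-3)² = 181.
Step 2 — discriminant:
  Δ = trace² - 4·det = 841 - 724 = 117.
Step 3 — eigenvalues:
  λ = (trace ± √Δ)/2 = (29 ± 10.8167)/2,
  λ_1 = 19.9083,  λ_2 = 9.0917.

Step 4 — unit eigenvector for λ_1: solve (Sigma - λ_1 I)v = 0. First row:
  (10 - 19.9083)·v_x + (-3)·v_y = 0, i.e. (-9.9083)·v_x + (-3)·v_y = 0,
  so v ∝ (b, λ_1 - a) = (-3, 9.9083); multiply by -1 so the first entry is positive: u = (3, -9.9083).
  ||u|| = √((3)² + (-9.9083)²) = √(107.1749) ≈ 10.3525,
  v_1 = u/||u|| ≈ (0.2898, -0.9571) (||v_1|| = 1).

λ_1 = 19.9083,  λ_2 = 9.0917;  v_1 ≈ (0.2898, -0.9571)


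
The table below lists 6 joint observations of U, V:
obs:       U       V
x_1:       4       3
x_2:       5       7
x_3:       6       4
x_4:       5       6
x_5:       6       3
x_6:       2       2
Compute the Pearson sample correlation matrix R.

Step 1 — column means:
  mean(U) = (4 + 5 + 6 + 5 + 6 + 2) / 6 = 28/6 = 4.6667
  mean(V) = (3 + 7 + 4 + 6 + 3 + 2) / 6 = 25/6 = 4.1667

Step 2 — sample variances and covariances s[i,j] = (1/(n-1)) · Σ_k (x_{k,i} - mean_i) · (x_{k,j} - mean_j), with n-1 = 5:
  s[U,U] = ((-0.6667)·(-0.6667) + (0.3333)·(0.3333) + (1.3333)·(1.3333) + (0.3333)·(0.3333) + (1.3333)·(1.3333) + (-2.6667)·(-2.6667)) / 5 = 11.3333/5 = 2.2667
  s[U,V] = ((-0.6667)·(-1.1667) + (0.3333)·(2.8333) + (1.3333)·(-0.1667) + (0.3333)·(1.8333) + (1.3333)·(-1.1667) + (-2.6667)·(-2.1667)) / 5 = 6.3333/5 = 1.2667
  s[V,V] = ((-1.1667)·(-1.1667) + (2.8333)·(2.8333) + (-0.1667)·(-0.1667) + (1.8333)·(1.8333) + (-1.1667)·(-1.1667) + (-2.1667)·(-2.1667)) / 5 = 18.8333/5 = 3.7667
  Sample standard deviations s_i = √(s[i,i]):
  s(U) = √(2.2667) = 1.5055
  s(V) = √(3.7667) = 1.9408

Step 3 — r_{ij} = s_{ij} / (s_i · s_j):
  r[U,U] = 1 (diagonal).
  r[U,V] = 1.2667 / (1.5055 · 1.9408) = 1.2667 / 2.9219 = 0.4335
  r[V,V] = 1 (diagonal).

R is symmetric with unit diagonal. Assembling:

R = [[1, 0.4335],
 [0.4335, 1]]


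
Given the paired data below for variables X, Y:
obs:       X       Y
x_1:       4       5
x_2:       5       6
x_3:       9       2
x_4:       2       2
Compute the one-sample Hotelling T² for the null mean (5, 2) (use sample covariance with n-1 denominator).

Step 1 — sample mean vector:
  mean(X) = (4 + 5 + 9 + 2) / 4 = 20/4 = 5
  mean(Y) = (5 + 6 + 2 + 2) / 4 = 15/4 = 3.75
  x̄ = (5, 3.75),  deviation x̄ - mu_0 = (5, 3.75) - (5, 2) = (0, 1.75).

Step 2 — sample covariance matrix, S[i,j] = (1/(n-1)) · Σ_k (x_{k,i} - mean_i) · (x_{k,j} - mean_j), divisor n-1 = 3:
  S[X,X] = ((-1)·(-1) + (0)·(0) + (4)·(4) + (-3)·(-3)) / 3 = 26/3 = 8.6667
  S[X,Y] = ((-1)·(1.25) + (0)·(2.25) + (4)·(-1.75) + (-3)·(-1.75)) / 3 = -3/3 = -1
  S[Y,Y] = ((1.25)·(1.25) + (2.25)·(2.25) + (-1.75)·(-1.75) + (-1.75)·(-1.75)) / 3 = 12.75/3 = 4.25
  S = [[8.6667, -1],
 [-1, 4.25]].

Step 3 — invert S. det(S) = 8.6667·4.25 - (-1)² = 35.8333.
  S^{-1} = (1/det) · [[d, -b], [-b, a]] = [[0.1186, 0.0279],
 [0.0279, 0.2419]].

Step 4 — quadratic form (x̄ - mu_0)^T · S^{-1} · (x̄ - mu_0):
  S^{-1} · (x̄ - mu_0) = (0.0488, 0.4233),
  (x̄ - mu_0)^T · [...] = (0)·(0.0488) + (1.75)·(0.4233) = 0.7407.

Step 5 — scale by n: T² = 4 · 0.7407 = 2.9628.

T² ≈ 2.9628


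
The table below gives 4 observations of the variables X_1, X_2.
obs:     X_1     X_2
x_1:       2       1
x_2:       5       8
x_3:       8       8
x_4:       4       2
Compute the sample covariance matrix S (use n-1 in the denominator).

Step 1 — column means:
  mean(X_1) = (2 + 5 + 8 + 4) / 4 = 19/4 = 4.75
  mean(X_2) = (1 + 8 + 8 + 2) / 4 = 19/4 = 4.75

Step 2 — sample covariance S[i,j] = (1/(n-1)) · Σ_k (x_{k,i} - mean_i) · (x_{k,j} - mean_j), with n-1 = 3.
  S[X_1,X_1] = ((-2.75)·(-2.75) + (0.25)·(0.25) + (3.25)·(3.25) + (-0.75)·(-0.75)) / 3 = 18.75/3 = 6.25
  S[X_1,X_2] = ((-2.75)·(-3.75) + (0.25)·(3.25) + (3.25)·(3.25) + (-0.75)·(-2.75)) / 3 = 23.75/3 = 7.9167
  S[X_2,X_2] = ((-3.75)·(-3.75) + (3.25)·(3.25) + (3.25)·(3.25) + (-2.75)·(-2.75)) / 3 = 42.75/3 = 14.25

S is symmetric (S[j,i] = S[i,j]). Assembling:

S = [[6.25, 7.9167],
 [7.9167, 14.25]]


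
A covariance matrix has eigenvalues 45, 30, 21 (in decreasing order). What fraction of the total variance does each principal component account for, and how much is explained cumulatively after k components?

Step 1 — total variance = trace(Sigma) = Σ λ_i = 45 + 30 + 21 = 96.

Step 2 — fraction explained by component i = λ_i / Σ λ:
  PC1: 45/96 = 0.4688
  PC2: 30/96 = 0.3125
  PC3: 21/96 = 0.2188

Step 3 — cumulative fraction after k components = (λ_1 + ... + λ_k) / Σ λ:
  k = 1: 45/96 = 0.4688
  k = 2: (45 + 30)/96 = 75/96 = 0.7812
  k = 3: (45 + 30 + 21)/96 = 96/96 = 1

Summary (fraction, with percent):

explained: PC1 0.4688 (46.88%), PC2 0.3125 (31.25%), PC3 0.2188 (21.88%);  cumulative: 0.4688, 0.7812, 1


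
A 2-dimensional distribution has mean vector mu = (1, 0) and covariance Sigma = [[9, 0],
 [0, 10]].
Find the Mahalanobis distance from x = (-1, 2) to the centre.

Step 1 — centre the observation: (x - mu) = (-2, 2).

Step 2 — invert Sigma. det(Sigma) = 9·10 - (0)² = 90.
  Sigma^{-1} = (1/det) · [[d, -b], [-b, a]] = [[0.1111, 0],
 [0, 0.1]].

Step 3 — form the quadratic (x - mu)^T · Sigma^{-1} · (x - mu):
  Sigma^{-1} · (x - mu) = (-0.2222, 0.2).
  (x - mu)^T · [Sigma^{-1} · (x - mu)] = (-2)·(-0.2222) + (2)·(0.2) = 0.8444.

Step 4 — take square root: d = √(0.8444) ≈ 0.9189.

d(x, mu) = √(0.8444) ≈ 0.9189


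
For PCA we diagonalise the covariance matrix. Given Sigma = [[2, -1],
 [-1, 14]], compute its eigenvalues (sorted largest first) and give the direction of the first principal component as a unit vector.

Step 1 — characteristic polynomial of 2×2 Sigma:
  det(Sigma - λI) = λ² - trace · λ + det = 0.
  trace = 2 + 14 = 16, det = 2·14 - (-1)² = 27.
Step 2 — discriminant:
  Δ = trace² - 4·det = 256 - 108 = 148.
Step 3 — eigenvalues:
  λ = (trace ± √Δ)/2 = (16 ± 12.1655)/2,
  λ_1 = 14.0828,  λ_2 = 1.9172.

Step 4 — unit eigenvector for λ_1: solve (Sigma - λ_1 I)v = 0. First row:
  (2 - 14.0828)·v_x + (-1)·v_y = 0, i.e. (-12.0828)·v_x + (-1)·v_y = 0,
  so v ∝ (b, λ_1 - a) = (-1, 12.0828); multiply by -1 so the first entry is positive: u = (1, -12.0828).
  ||u|| = √((1)² + (-12.0828)²) = √(146.9932) ≈ 12.1241,
  v_1 = u/||u|| ≈ (0.0825, -0.9966) (||v_1|| = 1).

λ_1 = 14.0828,  λ_2 = 1.9172;  v_1 ≈ (0.0825, -0.9966)


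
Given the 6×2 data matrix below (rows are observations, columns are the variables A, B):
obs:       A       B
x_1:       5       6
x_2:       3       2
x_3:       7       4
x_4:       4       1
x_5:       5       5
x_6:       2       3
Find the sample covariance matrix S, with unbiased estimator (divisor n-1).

Step 1 — column means:
  mean(A) = (5 + 3 + 7 + 4 + 5 + 2) / 6 = 26/6 = 4.3333
  mean(B) = (6 + 2 + 4 + 1 + 5 + 3) / 6 = 21/6 = 3.5

Step 2 — sample covariance S[i,j] = (1/(n-1)) · Σ_k (x_{k,i} - mean_i) · (x_{k,j} - mean_j), with n-1 = 5.
  S[A,A] = ((0.6667)·(0.6667) + (-1.3333)·(-1.3333) + (2.6667)·(2.6667) + (-0.3333)·(-0.3333) + (0.6667)·(0.6667) + (-2.3333)·(-2.3333)) / 5 = 15.3333/5 = 3.0667
  S[A,B] = ((0.6667)·(2.5) + (-1.3333)·(-1.5) + (2.6667)·(0.5) + (-0.3333)·(-2.5) + (0.6667)·(1.5) + (-2.3333)·(-0.5)) / 5 = 8/5 = 1.6
  S[B,B] = ((2.5)·(2.5) + (-1.5)·(-1.5) + (0.5)·(0.5) + (-2.5)·(-2.5) + (1.5)·(1.5) + (-0.5)·(-0.5)) / 5 = 17.5/5 = 3.5

S is symmetric (S[j,i] = S[i,j]). Assembling:

S = [[3.0667, 1.6],
 [1.6, 3.5]]


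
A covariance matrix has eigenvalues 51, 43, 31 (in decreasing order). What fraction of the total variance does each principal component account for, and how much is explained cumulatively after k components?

Step 1 — total variance = trace(Sigma) = Σ λ_i = 51 + 43 + 31 = 125.

Step 2 — fraction explained by component i = λ_i / Σ λ:
  PC1: 51/125 = 0.408
  PC2: 43/125 = 0.344
  PC3: 31/125 = 0.248

Step 3 — cumulative fraction after k components = (λ_1 + ... + λ_k) / Σ λ:
  k = 1: 51/125 = 0.408
  k = 2: (51 + 43)/125 = 94/125 = 0.752
  k = 3: (51 + 43 + 31)/125 = 125/125 = 1

Summary (fraction, with percent):

explained: PC1 0.408 (40.8%), PC2 0.344 (34.4%), PC3 0.248 (24.8%);  cumulative: 0.408, 0.752, 1


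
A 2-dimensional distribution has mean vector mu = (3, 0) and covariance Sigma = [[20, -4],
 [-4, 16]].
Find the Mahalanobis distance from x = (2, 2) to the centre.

Step 1 — centre the observation: (x - mu) = (-1, 2).

Step 2 — invert Sigma. det(Sigma) = 20·16 - (-4)² = 304.
  Sigma^{-1} = (1/det) · [[d, -b], [-b, a]] = [[0.0526, 0.0132],
 [0.0132, 0.0658]].

Step 3 — form the quadratic (x - mu)^T · Sigma^{-1} · (x - mu):
  Sigma^{-1} · (x - mu) = (-0.0263, 0.1184).
  (x - mu)^T · [Sigma^{-1} · (x - mu)] = (-1)·(-0.0263) + (2)·(0.1184) = 0.2632.

Step 4 — take square root: d = √(0.2632) ≈ 0.513.

d(x, mu) = √(0.2632) ≈ 0.513


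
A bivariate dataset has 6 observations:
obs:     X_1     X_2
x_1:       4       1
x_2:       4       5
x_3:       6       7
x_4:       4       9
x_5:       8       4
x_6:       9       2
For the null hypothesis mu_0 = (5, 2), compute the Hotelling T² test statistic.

Step 1 — sample mean vector:
  mean(X_1) = (4 + 4 + 6 + 4 + 8 + 9) / 6 = 35/6 = 5.8333
  mean(X_2) = (1 + 5 + 7 + 9 + 4 + 2) / 6 = 28/6 = 4.6667
  x̄ = (5.8333, 4.6667),  deviation x̄ - mu_0 = (5.8333, 4.6667) - (5, 2) = (0.8333, 2.6667).

Step 2 — sample covariance matrix, S[i,j] = (1/(n-1)) · Σ_k (x_{k,i} - mean_i) · (x_{k,j} - mean_j), divisor n-1 = 5:
  S[X_1,X_1] = ((-1.8333)·(-1.8333) + (-1.8333)·(-1.8333) + (0.1667)·(0.1667) + (-1.8333)·(-1.8333) + (2.1667)·(2.1667) + (3.1667)·(3.1667)) / 5 = 24.8333/5 = 4.9667
  S[X_1,X_2] = ((-1.8333)·(-3.6667) + (-1.8333)·(0.3333) + (0.1667)·(2.3333) + (-1.8333)·(4.3333) + (2.1667)·(-0.6667) + (3.1667)·(-2.6667)) / 5 = -11.3333/5 = -2.2667
  S[X_2,X_2] = ((-3.6667)·(-3.6667) + (0.3333)·(0.3333) + (2.3333)·(2.3333) + (4.3333)·(4.3333) + (-0.6667)·(-0.6667) + (-2.6667)·(-2.6667)) / 5 = 45.3333/5 = 9.0667
  S = [[4.9667, -2.2667],
 [-2.2667, 9.0667]].

Step 3 — invert S. det(S) = 4.9667·9.0667 - (-2.2667)² = 39.8933.
  S^{-1} = (1/det) · [[d, -b], [-b, a]] = [[0.2273, 0.0568],
 [0.0568, 0.1245]].

Step 4 — quadratic form (x̄ - mu_0)^T · S^{-1} · (x̄ - mu_0):
  S^{-1} · (x̄ - mu_0) = (0.3409, 0.3793),
  (x̄ - mu_0)^T · [...] = (0.8333)·(0.3409) + (2.6667)·(0.3793) = 1.2957.

Step 5 — scale by n: T² = 6 · 1.2957 = 7.7741.

T² ≈ 7.7741


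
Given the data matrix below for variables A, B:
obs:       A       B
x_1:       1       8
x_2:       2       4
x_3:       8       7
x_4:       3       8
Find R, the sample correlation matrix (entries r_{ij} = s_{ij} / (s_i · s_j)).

Step 1 — column means:
  mean(A) = (1 + 2 + 8 + 3) / 4 = 14/4 = 3.5
  mean(B) = (8 + 4 + 7 + 8) / 4 = 27/4 = 6.75

Step 2 — sample variances and covariances s[i,j] = (1/(n-1)) · Σ_k (x_{k,i} - mean_i) · (x_{k,j} - mean_j), with n-1 = 3:
  s[A,A] = ((-2.5)·(-2.5) + (-1.5)·(-1.5) + (4.5)·(4.5) + (-0.5)·(-0.5)) / 3 = 29/3 = 9.6667
  s[A,B] = ((-2.5)·(1.25) + (-1.5)·(-2.75) + (4.5)·(0.25) + (-0.5)·(1.25)) / 3 = 1.5/3 = 0.5
  s[B,B] = ((1.25)·(1.25) + (-2.75)·(-2.75) + (0.25)·(0.25) + (1.25)·(1.25)) / 3 = 10.75/3 = 3.5833
  Sample standard deviations s_i = √(s[i,i]):
  s(A) = √(9.6667) = 3.1091
  s(B) = √(3.5833) = 1.893

Step 3 — r_{ij} = s_{ij} / (s_i · s_j):
  r[A,A] = 1 (diagonal).
  r[A,B] = 0.5 / (3.1091 · 1.893) = 0.5 / 5.8855 = 0.085
  r[B,B] = 1 (diagonal).

R is symmetric with unit diagonal. Assembling:

R = [[1, 0.085],
 [0.085, 1]]


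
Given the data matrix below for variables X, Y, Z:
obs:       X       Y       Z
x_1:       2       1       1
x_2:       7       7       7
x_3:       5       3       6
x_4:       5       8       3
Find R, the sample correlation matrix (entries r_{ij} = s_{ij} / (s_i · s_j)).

Step 1 — column means:
  mean(X) = (2 + 7 + 5 + 5) / 4 = 19/4 = 4.75
  mean(Y) = (1 + 7 + 3 + 8) / 4 = 19/4 = 4.75
  mean(Z) = (1 + 7 + 6 + 3) / 4 = 17/4 = 4.25

Step 2 — sample variances and covariances s[i,j] = (1/(n-1)) · Σ_k (x_{k,i} - mean_i) · (x_{k,j} - mean_j), with n-1 = 3:
  s[X,X] = ((-2.75)·(-2.75) + (2.25)·(2.25) + (0.25)·(0.25) + (0.25)·(0.25)) / 3 = 12.75/3 = 4.25
  s[X,Y] = ((-2.75)·(-3.75) + (2.25)·(2.25) + (0.25)·(-1.75) + (0.25)·(3.25)) / 3 = 15.75/3 = 5.25
  s[X,Z] = ((-2.75)·(-3.25) + (2.25)·(2.75) + (0.25)·(1.75) + (0.25)·(-1.25)) / 3 = 15.25/3 = 5.0833
  s[Y,Y] = ((-3.75)·(-3.75) + (2.25)·(2.25) + (-1.75)·(-1.75) + (3.25)·(3.25)) / 3 = 32.75/3 = 10.9167
  s[Y,Z] = ((-3.75)·(-3.25) + (2.25)·(2.75) + (-1.75)·(1.75) + (3.25)·(-1.25)) / 3 = 11.25/3 = 3.75
  s[Z,Z] = ((-3.25)·(-3.25) + (2.75)·(2.75) + (1.75)·(1.75) + (-1.25)·(-1.25)) / 3 = 22.75/3 = 7.5833
  Sample standard deviations s_i = √(s[i,i]):
  s(X) = √(4.25) = 2.0616
  s(Y) = √(10.9167) = 3.304
  s(Z) = √(7.5833) = 2.7538

Step 3 — r_{ij} = s_{ij} / (s_i · s_j):
  r[X,X] = 1 (diagonal).
  r[X,Y] = 5.25 / (2.0616 · 3.304) = 5.25 / 6.8114 = 0.7708
  r[X,Z] = 5.0833 / (2.0616 · 2.7538) = 5.0833 / 5.6771 = 0.8954
  r[Y,Y] = 1 (diagonal).
  r[Y,Z] = 3.75 / (3.304 · 2.7538) = 3.75 / 9.0986 = 0.4122
  r[Z,Z] = 1 (diagonal).

R is symmetric with unit diagonal. Assembling:

R = [[1, 0.7708, 0.8954],
 [0.7708, 1, 0.4122],
 [0.8954, 0.4122, 1]]


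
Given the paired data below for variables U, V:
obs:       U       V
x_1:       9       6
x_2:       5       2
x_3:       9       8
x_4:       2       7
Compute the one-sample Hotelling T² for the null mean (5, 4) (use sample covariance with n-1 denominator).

Step 1 — sample mean vector:
  mean(U) = (9 + 5 + 9 + 2) / 4 = 25/4 = 6.25
  mean(V) = (6 + 2 + 8 + 7) / 4 = 23/4 = 5.75
  x̄ = (6.25, 5.75),  deviation x̄ - mu_0 = (6.25, 5.75) - (5, 4) = (1.25, 1.75).

Step 2 — sample covariance matrix, S[i,j] = (1/(n-1)) · Σ_k (x_{k,i} - mean_i) · (x_{k,j} - mean_j), divisor n-1 = 3:
  S[U,U] = ((2.75)·(2.75) + (-1.25)·(-1.25) + (2.75)·(2.75) + (-4.25)·(-4.25)) / 3 = 34.75/3 = 11.5833
  S[U,V] = ((2.75)·(0.25) + (-1.25)·(-3.75) + (2.75)·(2.25) + (-4.25)·(1.25)) / 3 = 6.25/3 = 2.0833
  S[V,V] = ((0.25)·(0.25) + (-3.75)·(-3.75) + (2.25)·(2.25) + (1.25)·(1.25)) / 3 = 20.75/3 = 6.9167
  S = [[11.5833, 2.0833],
 [2.0833, 6.9167]].

Step 3 — invert S. det(S) = 11.5833·6.9167 - (2.0833)² = 75.7778.
  S^{-1} = (1/det) · [[d, -b], [-b, a]] = [[0.0913, -0.0275],
 [-0.0275, 0.1529]].

Step 4 — quadratic form (x̄ - mu_0)^T · S^{-1} · (x̄ - mu_0):
  S^{-1} · (x̄ - mu_0) = (0.066, 0.2331),
  (x̄ - mu_0)^T · [...] = (1.25)·(0.066) + (1.75)·(0.2331) = 0.4905.

Step 5 — scale by n: T² = 4 · 0.4905 = 1.9619.

T² ≈ 1.9619


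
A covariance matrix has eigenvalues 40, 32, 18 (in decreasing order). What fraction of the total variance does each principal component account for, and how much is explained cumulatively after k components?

Step 1 — total variance = trace(Sigma) = Σ λ_i = 40 + 32 + 18 = 90.

Step 2 — fraction explained by component i = λ_i / Σ λ:
  PC1: 40/90 = 0.4444
  PC2: 32/90 = 0.3556
  PC3: 18/90 = 0.2

Step 3 — cumulative fraction after k components = (λ_1 + ... + λ_k) / Σ λ:
  k = 1: 40/90 = 0.4444
  k = 2: (40 + 32)/90 = 72/90 = 0.8
  k = 3: (40 + 32 + 18)/90 = 90/90 = 1

Summary (fraction, with percent):

explained: PC1 0.4444 (44.44%), PC2 0.3556 (35.56%), PC3 0.2 (20%);  cumulative: 0.4444, 0.8, 1


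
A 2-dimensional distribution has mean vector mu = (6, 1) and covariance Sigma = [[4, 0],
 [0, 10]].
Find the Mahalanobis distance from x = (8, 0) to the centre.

Step 1 — centre the observation: (x - mu) = (2, -1).

Step 2 — invert Sigma. det(Sigma) = 4·10 - (0)² = 40.
  Sigma^{-1} = (1/det) · [[d, -b], [-b, a]] = [[0.25, 0],
 [0, 0.1]].

Step 3 — form the quadratic (x - mu)^T · Sigma^{-1} · (x - mu):
  Sigma^{-1} · (x - mu) = (0.5, -0.1).
  (x - mu)^T · [Sigma^{-1} · (x - mu)] = (2)·(0.5) + (-1)·(-0.1) = 1.1.

Step 4 — take square root: d = √(1.1) ≈ 1.0488.

d(x, mu) = √(1.1) ≈ 1.0488


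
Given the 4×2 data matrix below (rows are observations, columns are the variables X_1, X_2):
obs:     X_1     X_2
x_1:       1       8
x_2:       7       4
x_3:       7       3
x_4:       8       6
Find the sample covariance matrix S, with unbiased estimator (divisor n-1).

Step 1 — column means:
  mean(X_1) = (1 + 7 + 7 + 8) / 4 = 23/4 = 5.75
  mean(X_2) = (8 + 4 + 3 + 6) / 4 = 21/4 = 5.25

Step 2 — sample covariance S[i,j] = (1/(n-1)) · Σ_k (x_{k,i} - mean_i) · (x_{k,j} - mean_j), with n-1 = 3.
  S[X_1,X_1] = ((-4.75)·(-4.75) + (1.25)·(1.25) + (1.25)·(1.25) + (2.25)·(2.25)) / 3 = 30.75/3 = 10.25
  S[X_1,X_2] = ((-4.75)·(2.75) + (1.25)·(-1.25) + (1.25)·(-2.25) + (2.25)·(0.75)) / 3 = -15.75/3 = -5.25
  S[X_2,X_2] = ((2.75)·(2.75) + (-1.25)·(-1.25) + (-2.25)·(-2.25) + (0.75)·(0.75)) / 3 = 14.75/3 = 4.9167

S is symmetric (S[j,i] = S[i,j]). Assembling:

S = [[10.25, -5.25],
 [-5.25, 4.9167]]


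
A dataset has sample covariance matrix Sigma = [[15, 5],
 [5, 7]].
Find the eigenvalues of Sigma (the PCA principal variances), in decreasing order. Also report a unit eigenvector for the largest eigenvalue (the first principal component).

Step 1 — characteristic polynomial of 2×2 Sigma:
  det(Sigma - λI) = λ² - trace · λ + det = 0.
  trace = 15 + 7 = 22, det = 15·7 - (5)² = 80.
Step 2 — discriminant:
  Δ = trace² - 4·det = 484 - 320 = 164.
Step 3 — eigenvalues:
  λ = (trace ± √Δ)/2 = (22 ± 12.8062)/2,
  λ_1 = 17.4031,  λ_2 = 4.5969.

Step 4 — unit eigenvector for λ_1: solve (Sigma - λ_1 I)v = 0. First row:
  (15 - 17.4031)·v_x + (5)·v_y = 0, i.e. (-2.4031)·v_x + (5)·v_y = 0,
  so v ∝ (b, λ_1 - a) = (5, 2.4031) = u.
  ||u|| = √((5)² + (2.4031)²) = √(30.775) ≈ 5.5475,
  v_1 = u/||u|| ≈ (0.9013, 0.4332) (||v_1|| = 1).

λ_1 = 17.4031,  λ_2 = 4.5969;  v_1 ≈ (0.9013, 0.4332)


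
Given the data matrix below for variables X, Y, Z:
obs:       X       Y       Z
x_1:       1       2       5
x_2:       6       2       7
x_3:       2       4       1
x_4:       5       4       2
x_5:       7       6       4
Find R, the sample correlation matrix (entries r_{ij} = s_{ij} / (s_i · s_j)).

Step 1 — column means:
  mean(X) = (1 + 6 + 2 + 5 + 7) / 5 = 21/5 = 4.2
  mean(Y) = (2 + 2 + 4 + 4 + 6) / 5 = 18/5 = 3.6
  mean(Z) = (5 + 7 + 1 + 2 + 4) / 5 = 19/5 = 3.8

Step 2 — sample variances and covariances s[i,j] = (1/(n-1)) · Σ_k (x_{k,i} - mean_i) · (x_{k,j} - mean_j), with n-1 = 4:
  s[X,X] = ((-3.2)·(-3.2) + (1.8)·(1.8) + (-2.2)·(-2.2) + (0.8)·(0.8) + (2.8)·(2.8)) / 4 = 26.8/4 = 6.7
  s[X,Y] = ((-3.2)·(-1.6) + (1.8)·(-1.6) + (-2.2)·(0.4) + (0.8)·(0.4) + (2.8)·(2.4)) / 4 = 8.4/4 = 2.1
  s[X,Z] = ((-3.2)·(1.2) + (1.8)·(3.2) + (-2.2)·(-2.8) + (0.8)·(-1.8) + (2.8)·(0.2)) / 4 = 7.2/4 = 1.8
  s[Y,Y] = ((-1.6)·(-1.6) + (-1.6)·(-1.6) + (0.4)·(0.4) + (0.4)·(0.4) + (2.4)·(2.4)) / 4 = 11.2/4 = 2.8
  s[Y,Z] = ((-1.6)·(1.2) + (-1.6)·(3.2) + (0.4)·(-2.8) + (0.4)·(-1.8) + (2.4)·(0.2)) / 4 = -8.4/4 = -2.1
  s[Z,Z] = ((1.2)·(1.2) + (3.2)·(3.2) + (-2.8)·(-2.8) + (-1.8)·(-1.8) + (0.2)·(0.2)) / 4 = 22.8/4 = 5.7
  Sample standard deviations s_i = √(s[i,i]):
  s(X) = √(6.7) = 2.5884
  s(Y) = √(2.8) = 1.6733
  s(Z) = √(5.7) = 2.3875

Step 3 — r_{ij} = s_{ij} / (s_i · s_j):
  r[X,X] = 1 (diagonal).
  r[X,Y] = 2.1 / (2.5884 · 1.6733) = 2.1 / 4.3313 = 0.4848
  r[X,Z] = 1.8 / (2.5884 · 2.3875) = 1.8 / 6.1798 = 0.2913
  r[Y,Y] = 1 (diagonal).
  r[Y,Z] = -2.1 / (1.6733 · 2.3875) = -2.1 / 3.995 = -0.5257
  r[Z,Z] = 1 (diagonal).

R is symmetric with unit diagonal. Assembling:

R = [[1, 0.4848, 0.2913],
 [0.4848, 1, -0.5257],
 [0.2913, -0.5257, 1]]


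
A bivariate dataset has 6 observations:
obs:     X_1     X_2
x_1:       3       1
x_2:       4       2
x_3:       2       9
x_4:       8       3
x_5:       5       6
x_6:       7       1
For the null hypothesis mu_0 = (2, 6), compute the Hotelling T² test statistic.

Step 1 — sample mean vector:
  mean(X_1) = (3 + 4 + 2 + 8 + 5 + 7) / 6 = 29/6 = 4.8333
  mean(X_2) = (1 + 2 + 9 + 3 + 6 + 1) / 6 = 22/6 = 3.6667
  x̄ = (4.8333, 3.6667),  deviation x̄ - mu_0 = (4.8333, 3.6667) - (2, 6) = (2.8333, -2.3333).

Step 2 — sample covariance matrix, S[i,j] = (1/(n-1)) · Σ_k (x_{k,i} - mean_i) · (x_{k,j} - mean_j), divisor n-1 = 5:
  S[X_1,X_1] = ((-1.8333)·(-1.8333) + (-0.8333)·(-0.8333) + (-2.8333)·(-2.8333) + (3.1667)·(3.1667) + (0.1667)·(0.1667) + (2.1667)·(2.1667)) / 5 = 26.8333/5 = 5.3667
  S[X_1,X_2] = ((-1.8333)·(-2.6667) + (-0.8333)·(-1.6667) + (-2.8333)·(5.3333) + (3.1667)·(-0.6667) + (0.1667)·(2.3333) + (2.1667)·(-2.6667)) / 5 = -16.3333/5 = -3.2667
  S[X_2,X_2] = ((-2.6667)·(-2.6667) + (-1.6667)·(-1.6667) + (5.3333)·(5.3333) + (-0.6667)·(-0.6667) + (2.3333)·(2.3333) + (-2.6667)·(-2.6667)) / 5 = 51.3333/5 = 10.2667
  S = [[5.3667, -3.2667],
 [-3.2667, 10.2667]].

Step 3 — invert S. det(S) = 5.3667·10.2667 - (-3.2667)² = 44.4267.
  S^{-1} = (1/det) · [[d, -b], [-b, a]] = [[0.2311, 0.0735],
 [0.0735, 0.1208]].

Step 4 — quadratic form (x̄ - mu_0)^T · S^{-1} · (x̄ - mu_0):
  S^{-1} · (x̄ - mu_0) = (0.4832, -0.0735),
  (x̄ - mu_0)^T · [...] = (2.8333)·(0.4832) + (-2.3333)·(-0.0735) = 1.5406.

Step 5 — scale by n: T² = 6 · 1.5406 = 9.2437.

T² ≈ 9.2437


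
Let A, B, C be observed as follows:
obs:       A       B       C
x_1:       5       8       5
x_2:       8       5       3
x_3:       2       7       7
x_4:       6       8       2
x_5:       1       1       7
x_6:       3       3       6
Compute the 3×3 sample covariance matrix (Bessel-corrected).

Step 1 — column means:
  mean(A) = (5 + 8 + 2 + 6 + 1 + 3) / 6 = 25/6 = 4.1667
  mean(B) = (8 + 5 + 7 + 8 + 1 + 3) / 6 = 32/6 = 5.3333
  mean(C) = (5 + 3 + 7 + 2 + 7 + 6) / 6 = 30/6 = 5

Step 2 — sample covariance S[i,j] = (1/(n-1)) · Σ_k (x_{k,i} - mean_i) · (x_{k,j} - mean_j), with n-1 = 5.
  S[A,A] = ((0.8333)·(0.8333) + (3.8333)·(3.8333) + (-2.1667)·(-2.1667) + (1.8333)·(1.8333) + (-3.1667)·(-3.1667) + (-1.1667)·(-1.1667)) / 5 = 34.8333/5 = 6.9667
  S[A,B] = ((0.8333)·(2.6667) + (3.8333)·(-0.3333) + (-2.1667)·(1.6667) + (1.8333)·(2.6667) + (-3.1667)·(-4.3333) + (-1.1667)·(-2.3333)) / 5 = 18.6667/5 = 3.7333
  S[A,C] = ((0.8333)·(0) + (3.8333)·(-2) + (-2.1667)·(2) + (1.8333)·(-3) + (-3.1667)·(2) + (-1.1667)·(1)) / 5 = -25/5 = -5
  S[B,B] = ((2.6667)·(2.6667) + (-0.3333)·(-0.3333) + (1.6667)·(1.6667) + (2.6667)·(2.6667) + (-4.3333)·(-4.3333) + (-2.3333)·(-2.3333)) / 5 = 41.3333/5 = 8.2667
  S[B,C] = ((2.6667)·(0) + (-0.3333)·(-2) + (1.6667)·(2) + (2.6667)·(-3) + (-4.3333)·(2) + (-2.3333)·(1)) / 5 = -15/5 = -3
  S[C,C] = ((0)·(0) + (-2)·(-2) + (2)·(2) + (-3)·(-3) + (2)·(2) + (1)·(1)) / 5 = 22/5 = 4.4

S is symmetric (S[j,i] = S[i,j]). Assembling:

S = [[6.9667, 3.7333, -5],
 [3.7333, 8.2667, -3],
 [-5, -3, 4.4]]


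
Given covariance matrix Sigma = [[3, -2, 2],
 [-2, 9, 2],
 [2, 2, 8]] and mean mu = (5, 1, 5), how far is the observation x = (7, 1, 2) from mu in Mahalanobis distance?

Step 1 — centre the observation: (x - mu) = (2, 0, -3).

Step 2 — invert Sigma (cofactor / det for 3×3, or solve directly):
  Sigma^{-1} = [[0.5667, 0.1667, -0.1833],
 [0.1667, 0.1667, -0.0833],
 [-0.1833, -0.0833, 0.1917]].

Step 3 — form the quadratic (x - mu)^T · Sigma^{-1} · (x - mu):
  Sigma^{-1} · (x - mu) = (1.6833, 0.5833, -0.9417).
  (x - mu)^T · [Sigma^{-1} · (x - mu)] = (2)·(1.6833) + (0)·(0.5833) + (-3)·(-0.9417) = 6.1917.

Step 4 — take square root: d = √(6.1917) ≈ 2.4883.

d(x, mu) = √(6.1917) ≈ 2.4883


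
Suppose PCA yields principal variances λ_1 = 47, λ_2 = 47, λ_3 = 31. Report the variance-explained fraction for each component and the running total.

Step 1 — total variance = trace(Sigma) = Σ λ_i = 47 + 47 + 31 = 125.

Step 2 — fraction explained by component i = λ_i / Σ λ:
  PC1: 47/125 = 0.376
  PC2: 47/125 = 0.376
  PC3: 31/125 = 0.248

Step 3 — cumulative fraction after k components = (λ_1 + ... + λ_k) / Σ λ:
  k = 1: 47/125 = 0.376
  k = 2: (47 + 47)/125 = 94/125 = 0.752
  k = 3: (47 + 47 + 31)/125 = 125/125 = 1

Summary (fraction, with percent):

explained: PC1 0.376 (37.6%), PC2 0.376 (37.6%), PC3 0.248 (24.8%);  cumulative: 0.376, 0.752, 1


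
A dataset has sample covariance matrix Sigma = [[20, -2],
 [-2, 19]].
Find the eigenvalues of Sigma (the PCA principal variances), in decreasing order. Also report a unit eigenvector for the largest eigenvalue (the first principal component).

Step 1 — characteristic polynomial of 2×2 Sigma:
  det(Sigma - λI) = λ² - trace · λ + det = 0.
  trace = 20 + 19 = 39, det = 20·19 - (-2)² = 376.
Step 2 — discriminant:
  Δ = trace² - 4·det = 1521 - 1504 = 17.
Step 3 — eigenvalues:
  λ = (trace ± √Δ)/2 = (39 ± 4.1231)/2,
  λ_1 = 21.5616,  λ_2 = 17.4384.

Step 4 — unit eigenvector for λ_1: solve (Sigma - λ_1 I)v = 0. First row:
  (20 - 21.5616)·v_x + (-2)·v_y = 0, i.e. (-1.5616)·v_x + (-2)·v_y = 0,
  so v ∝ (b, λ_1 - a) = (-2, 1.5616); multiply by -1 so the first entry is positive: u = (2, -1.5616).
  ||u|| = √((2)² + (-1.5616)²) = √(6.4384) ≈ 2.5374,
  v_1 = u/||u|| ≈ (0.7882, -0.6154) (||v_1|| = 1).

λ_1 = 21.5616,  λ_2 = 17.4384;  v_1 ≈ (0.7882, -0.6154)


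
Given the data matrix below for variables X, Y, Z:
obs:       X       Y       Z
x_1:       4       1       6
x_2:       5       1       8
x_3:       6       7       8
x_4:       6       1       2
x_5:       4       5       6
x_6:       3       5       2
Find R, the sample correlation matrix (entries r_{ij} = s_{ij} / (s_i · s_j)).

Step 1 — column means:
  mean(X) = (4 + 5 + 6 + 6 + 4 + 3) / 6 = 28/6 = 4.6667
  mean(Y) = (1 + 1 + 7 + 1 + 5 + 5) / 6 = 20/6 = 3.3333
  mean(Z) = (6 + 8 + 8 + 2 + 6 + 2) / 6 = 32/6 = 5.3333

Step 2 — sample variances and covariances s[i,j] = (1/(n-1)) · Σ_k (x_{k,i} - mean_i) · (x_{k,j} - mean_j), with n-1 = 5:
  s[X,X] = ((-0.6667)·(-0.6667) + (0.3333)·(0.3333) + (1.3333)·(1.3333) + (1.3333)·(1.3333) + (-0.6667)·(-0.6667) + (-1.6667)·(-1.6667)) / 5 = 7.3333/5 = 1.4667
  s[X,Y] = ((-0.6667)·(-2.3333) + (0.3333)·(-2.3333) + (1.3333)·(3.6667) + (1.3333)·(-2.3333) + (-0.6667)·(1.6667) + (-1.6667)·(1.6667)) / 5 = -1.3333/5 = -0.2667
  s[X,Z] = ((-0.6667)·(0.6667) + (0.3333)·(2.6667) + (1.3333)·(2.6667) + (1.3333)·(-3.3333) + (-0.6667)·(0.6667) + (-1.6667)·(-3.3333)) / 5 = 4.6667/5 = 0.9333
  s[Y,Y] = ((-2.3333)·(-2.3333) + (-2.3333)·(-2.3333) + (3.6667)·(3.6667) + (-2.3333)·(-2.3333) + (1.6667)·(1.6667) + (1.6667)·(1.6667)) / 5 = 35.3333/5 = 7.0667
  s[Y,Z] = ((-2.3333)·(0.6667) + (-2.3333)·(2.6667) + (3.6667)·(2.6667) + (-2.3333)·(-3.3333) + (1.6667)·(0.6667) + (1.6667)·(-3.3333)) / 5 = 5.3333/5 = 1.0667
  s[Z,Z] = ((0.6667)·(0.6667) + (2.6667)·(2.6667) + (2.6667)·(2.6667) + (-3.3333)·(-3.3333) + (0.6667)·(0.6667) + (-3.3333)·(-3.3333)) / 5 = 37.3333/5 = 7.4667
  Sample standard deviations s_i = √(s[i,i]):
  s(X) = √(1.4667) = 1.2111
  s(Y) = √(7.0667) = 2.6583
  s(Z) = √(7.4667) = 2.7325

Step 3 — r_{ij} = s_{ij} / (s_i · s_j):
  r[X,X] = 1 (diagonal).
  r[X,Y] = -0.2667 / (1.2111 · 2.6583) = -0.2667 / 3.2194 = -0.0828
  r[X,Z] = 0.9333 / (1.2111 · 2.7325) = 0.9333 / 3.3092 = 0.282
  r[Y,Y] = 1 (diagonal).
  r[Y,Z] = 1.0667 / (2.6583 · 2.7325) = 1.0667 / 7.2639 = 0.1468
  r[Z,Z] = 1 (diagonal).

R is symmetric with unit diagonal. Assembling:

R = [[1, -0.0828, 0.282],
 [-0.0828, 1, 0.1468],
 [0.282, 0.1468, 1]]


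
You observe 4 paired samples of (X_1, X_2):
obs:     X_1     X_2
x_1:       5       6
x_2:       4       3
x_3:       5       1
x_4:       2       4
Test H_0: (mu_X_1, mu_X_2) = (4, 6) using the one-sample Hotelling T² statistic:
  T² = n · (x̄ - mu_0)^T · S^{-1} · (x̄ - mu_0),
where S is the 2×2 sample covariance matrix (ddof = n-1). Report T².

Step 1 — sample mean vector:
  mean(X_1) = (5 + 4 + 5 + 2) / 4 = 16/4 = 4
  mean(X_2) = (6 + 3 + 1 + 4) / 4 = 14/4 = 3.5
  x̄ = (4, 3.5),  deviation x̄ - mu_0 = (4, 3.5) - (4, 6) = (0, -2.5).

Step 2 — sample covariance matrix, S[i,j] = (1/(n-1)) · Σ_k (x_{k,i} - mean_i) · (x_{k,j} - mean_j), divisor n-1 = 3:
  S[X_1,X_1] = ((1)·(1) + (0)·(0) + (1)·(1) + (-2)·(-2)) / 3 = 6/3 = 2
  S[X_1,X_2] = ((1)·(2.5) + (0)·(-0.5) + (1)·(-2.5) + (-2)·(0.5)) / 3 = -1/3 = -0.3333
  S[X_2,X_2] = ((2.5)·(2.5) + (-0.5)·(-0.5) + (-2.5)·(-2.5) + (0.5)·(0.5)) / 3 = 13/3 = 4.3333
  S = [[2, -0.3333],
 [-0.3333, 4.3333]].

Step 3 — invert S. det(S) = 2·4.3333 - (-0.3333)² = 8.5556.
  S^{-1} = (1/det) · [[d, -b], [-b, a]] = [[0.5065, 0.039],
 [0.039, 0.2338]].

Step 4 — quadratic form (x̄ - mu_0)^T · S^{-1} · (x̄ - mu_0):
  S^{-1} · (x̄ - mu_0) = (-0.0974, -0.5844),
  (x̄ - mu_0)^T · [...] = (0)·(-0.0974) + (-2.5)·(-0.5844) = 1.461.

Step 5 — scale by n: T² = 4 · 1.461 = 5.8442.

T² ≈ 5.8442


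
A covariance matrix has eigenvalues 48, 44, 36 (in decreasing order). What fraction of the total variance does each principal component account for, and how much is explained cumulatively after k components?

Step 1 — total variance = trace(Sigma) = Σ λ_i = 48 + 44 + 36 = 128.

Step 2 — fraction explained by component i = λ_i / Σ λ:
  PC1: 48/128 = 0.375
  PC2: 44/128 = 0.3438
  PC3: 36/128 = 0.2812

Step 3 — cumulative fraction after k components = (λ_1 + ... + λ_k) / Σ λ:
  k = 1: 48/128 = 0.375
  k = 2: (48 + 44)/128 = 92/128 = 0.7188
  k = 3: (48 + 44 + 36)/128 = 128/128 = 1

Summary (fraction, with percent):

explained: PC1 0.375 (37.5%), PC2 0.3438 (34.38%), PC3 0.2812 (28.12%);  cumulative: 0.375, 0.7188, 1


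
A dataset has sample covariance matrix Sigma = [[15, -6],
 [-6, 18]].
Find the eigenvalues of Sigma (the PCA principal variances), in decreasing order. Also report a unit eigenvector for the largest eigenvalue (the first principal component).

Step 1 — characteristic polynomial of 2×2 Sigma:
  det(Sigma - λI) = λ² - trace · λ + det = 0.
  trace = 15 + 18 = 33, det = 15·18 - (-6)² = 234.
Step 2 — discriminant:
  Δ = trace² - 4·det = 1089 - 936 = 153.
Step 3 — eigenvalues:
  λ = (trace ± √Δ)/2 = (33 ± 12.3693)/2,
  λ_1 = 22.6847,  λ_2 = 10.3153.

Step 4 — unit eigenvector for λ_1: solve (Sigma - λ_1 I)v = 0. First row:
  (15 - 22.6847)·v_x + (-6)·v_y = 0, i.e. (-7.6847)·v_x + (-6)·v_y = 0,
  so v ∝ (b, λ_1 - a) = (-6, 7.6847); multiply by -1 so the first entry is positive: u = (6, -7.6847).
  ||u|| = √((6)² + (-7.6847)²) = √(95.054) ≈ 9.7496,
  v_1 = u/||u|| ≈ (0.6154, -0.7882) (||v_1|| = 1).

λ_1 = 22.6847,  λ_2 = 10.3153;  v_1 ≈ (0.6154, -0.7882)


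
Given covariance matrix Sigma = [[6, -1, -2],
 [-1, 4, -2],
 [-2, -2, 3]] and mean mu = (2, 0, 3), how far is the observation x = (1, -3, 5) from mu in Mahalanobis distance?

Step 1 — centre the observation: (x - mu) = (-1, -3, 2).

Step 2 — invert Sigma (cofactor / det for 3×3, or solve directly):
  Sigma^{-1} = [[0.381, 0.3333, 0.4762],
 [0.3333, 0.6667, 0.6667],
 [0.4762, 0.6667, 1.0952]].

Step 3 — form the quadratic (x - mu)^T · Sigma^{-1} · (x - mu):
  Sigma^{-1} · (x - mu) = (-0.4286, -1, -0.2857).
  (x - mu)^T · [Sigma^{-1} · (x - mu)] = (-1)·(-0.4286) + (-3)·(-1) + (2)·(-0.2857) = 2.8571.

Step 4 — take square root: d = √(2.8571) ≈ 1.6903.

d(x, mu) = √(2.8571) ≈ 1.6903


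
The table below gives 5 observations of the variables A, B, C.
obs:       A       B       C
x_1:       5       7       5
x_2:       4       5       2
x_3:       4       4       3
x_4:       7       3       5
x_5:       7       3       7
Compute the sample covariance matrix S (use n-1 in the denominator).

Step 1 — column means:
  mean(A) = (5 + 4 + 4 + 7 + 7) / 5 = 27/5 = 5.4
  mean(B) = (7 + 5 + 4 + 3 + 3) / 5 = 22/5 = 4.4
  mean(C) = (5 + 2 + 3 + 5 + 7) / 5 = 22/5 = 4.4

Step 2 — sample covariance S[i,j] = (1/(n-1)) · Σ_k (x_{k,i} - mean_i) · (x_{k,j} - mean_j), with n-1 = 4.
  S[A,A] = ((-0.4)·(-0.4) + (-1.4)·(-1.4) + (-1.4)·(-1.4) + (1.6)·(1.6) + (1.6)·(1.6)) / 4 = 9.2/4 = 2.3
  S[A,B] = ((-0.4)·(2.6) + (-1.4)·(0.6) + (-1.4)·(-0.4) + (1.6)·(-1.4) + (1.6)·(-1.4)) / 4 = -5.8/4 = -1.45
  S[A,C] = ((-0.4)·(0.6) + (-1.4)·(-2.4) + (-1.4)·(-1.4) + (1.6)·(0.6) + (1.6)·(2.6)) / 4 = 10.2/4 = 2.55
  S[B,B] = ((2.6)·(2.6) + (0.6)·(0.6) + (-0.4)·(-0.4) + (-1.4)·(-1.4) + (-1.4)·(-1.4)) / 4 = 11.2/4 = 2.8
  S[B,C] = ((2.6)·(0.6) + (0.6)·(-2.4) + (-0.4)·(-1.4) + (-1.4)·(0.6) + (-1.4)·(2.6)) / 4 = -3.8/4 = -0.95
  S[C,C] = ((0.6)·(0.6) + (-2.4)·(-2.4) + (-1.4)·(-1.4) + (0.6)·(0.6) + (2.6)·(2.6)) / 4 = 15.2/4 = 3.8

S is symmetric (S[j,i] = S[i,j]). Assembling:

S = [[2.3, -1.45, 2.55],
 [-1.45, 2.8, -0.95],
 [2.55, -0.95, 3.8]]


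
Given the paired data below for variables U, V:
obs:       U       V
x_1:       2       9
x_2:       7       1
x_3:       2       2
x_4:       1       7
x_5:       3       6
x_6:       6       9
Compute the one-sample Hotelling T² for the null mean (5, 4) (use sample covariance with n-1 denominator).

Step 1 — sample mean vector:
  mean(U) = (2 + 7 + 2 + 1 + 3 + 6) / 6 = 21/6 = 3.5
  mean(V) = (9 + 1 + 2 + 7 + 6 + 9) / 6 = 34/6 = 5.6667
  x̄ = (3.5, 5.6667),  deviation x̄ - mu_0 = (3.5, 5.6667) - (5, 4) = (-1.5, 1.6667).

Step 2 — sample covariance matrix, S[i,j] = (1/(n-1)) · Σ_k (x_{k,i} - mean_i) · (x_{k,j} - mean_j), divisor n-1 = 5:
  S[U,U] = ((-1.5)·(-1.5) + (3.5)·(3.5) + (-1.5)·(-1.5) + (-2.5)·(-2.5) + (-0.5)·(-0.5) + (2.5)·(2.5)) / 5 = 29.5/5 = 5.9
  S[U,V] = ((-1.5)·(3.3333) + (3.5)·(-4.6667) + (-1.5)·(-3.6667) + (-2.5)·(1.3333) + (-0.5)·(0.3333) + (2.5)·(3.3333)) / 5 = -11/5 = -2.2
  S[V,V] = ((3.3333)·(3.3333) + (-4.6667)·(-4.6667) + (-3.6667)·(-3.6667) + (1.3333)·(1.3333) + (0.3333)·(0.3333) + (3.3333)·(3.3333)) / 5 = 59.3333/5 = 11.8667
  S = [[5.9, -2.2],
 [-2.2, 11.8667]].

Step 3 — invert S. det(S) = 5.9·11.8667 - (-2.2)² = 65.1733.
  S^{-1} = (1/det) · [[d, -b], [-b, a]] = [[0.1821, 0.0338],
 [0.0338, 0.0905]].

Step 4 — quadratic form (x̄ - mu_0)^T · S^{-1} · (x̄ - mu_0):
  S^{-1} · (x̄ - mu_0) = (-0.2169, 0.1002),
  (x̄ - mu_0)^T · [...] = (-1.5)·(-0.2169) + (1.6667)·(0.1002) = 0.4924.

Step 5 — scale by n: T² = 6 · 0.4924 = 2.9542.

T² ≈ 2.9542


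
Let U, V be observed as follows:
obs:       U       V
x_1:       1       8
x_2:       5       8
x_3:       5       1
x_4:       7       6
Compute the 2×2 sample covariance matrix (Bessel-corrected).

Step 1 — column means:
  mean(U) = (1 + 5 + 5 + 7) / 4 = 18/4 = 4.5
  mean(V) = (8 + 8 + 1 + 6) / 4 = 23/4 = 5.75

Step 2 — sample covariance S[i,j] = (1/(n-1)) · Σ_k (x_{k,i} - mean_i) · (x_{k,j} - mean_j), with n-1 = 3.
  S[U,U] = ((-3.5)·(-3.5) + (0.5)·(0.5) + (0.5)·(0.5) + (2.5)·(2.5)) / 3 = 19/3 = 6.3333
  S[U,V] = ((-3.5)·(2.25) + (0.5)·(2.25) + (0.5)·(-4.75) + (2.5)·(0.25)) / 3 = -8.5/3 = -2.8333
  S[V,V] = ((2.25)·(2.25) + (2.25)·(2.25) + (-4.75)·(-4.75) + (0.25)·(0.25)) / 3 = 32.75/3 = 10.9167

S is symmetric (S[j,i] = S[i,j]). Assembling:

S = [[6.3333, -2.8333],
 [-2.8333, 10.9167]]


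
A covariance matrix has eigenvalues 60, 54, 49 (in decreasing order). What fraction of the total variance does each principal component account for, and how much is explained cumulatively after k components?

Step 1 — total variance = trace(Sigma) = Σ λ_i = 60 + 54 + 49 = 163.

Step 2 — fraction explained by component i = λ_i / Σ λ:
  PC1: 60/163 = 0.3681
  PC2: 54/163 = 0.3313
  PC3: 49/163 = 0.3006

Step 3 — cumulative fraction after k components = (λ_1 + ... + λ_k) / Σ λ:
  k = 1: 60/163 = 0.3681
  k = 2: (60 + 54)/163 = 114/163 = 0.6994
  k = 3: (60 + 54 + 49)/163 = 163/163 = 1

Summary (fraction, with percent):

explained: PC1 0.3681 (36.81%), PC2 0.3313 (33.13%), PC3 0.3006 (30.06%);  cumulative: 0.3681, 0.6994, 1


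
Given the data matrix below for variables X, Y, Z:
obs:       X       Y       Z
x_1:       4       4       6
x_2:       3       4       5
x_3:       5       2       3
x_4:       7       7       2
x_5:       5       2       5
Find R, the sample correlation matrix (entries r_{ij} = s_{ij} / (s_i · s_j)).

Step 1 — column means:
  mean(X) = (4 + 3 + 5 + 7 + 5) / 5 = 24/5 = 4.8
  mean(Y) = (4 + 4 + 2 + 7 + 2) / 5 = 19/5 = 3.8
  mean(Z) = (6 + 5 + 3 + 2 + 5) / 5 = 21/5 = 4.2

Step 2 — sample variances and covariances s[i,j] = (1/(n-1)) · Σ_k (x_{k,i} - mean_i) · (x_{k,j} - mean_j), with n-1 = 4:
  s[X,X] = ((-0.8)·(-0.8) + (-1.8)·(-1.8) + (0.2)·(0.2) + (2.2)·(2.2) + (0.2)·(0.2)) / 4 = 8.8/4 = 2.2
  s[X,Y] = ((-0.8)·(0.2) + (-1.8)·(0.2) + (0.2)·(-1.8) + (2.2)·(3.2) + (0.2)·(-1.8)) / 4 = 5.8/4 = 1.45
  s[X,Z] = ((-0.8)·(1.8) + (-1.8)·(0.8) + (0.2)·(-1.2) + (2.2)·(-2.2) + (0.2)·(0.8)) / 4 = -7.8/4 = -1.95
  s[Y,Y] = ((0.2)·(0.2) + (0.2)·(0.2) + (-1.8)·(-1.8) + (3.2)·(3.2) + (-1.8)·(-1.8)) / 4 = 16.8/4 = 4.2
  s[Y,Z] = ((0.2)·(1.8) + (0.2)·(0.8) + (-1.8)·(-1.2) + (3.2)·(-2.2) + (-1.8)·(0.8)) / 4 = -5.8/4 = -1.45
  s[Z,Z] = ((1.8)·(1.8) + (0.8)·(0.8) + (-1.2)·(-1.2) + (-2.2)·(-2.2) + (0.8)·(0.8)) / 4 = 10.8/4 = 2.7
  Sample standard deviations s_i = √(s[i,i]):
  s(X) = √(2.2) = 1.4832
  s(Y) = √(4.2) = 2.0494
  s(Z) = √(2.7) = 1.6432

Step 3 — r_{ij} = s_{ij} / (s_i · s_j):
  r[X,X] = 1 (diagonal).
  r[X,Y] = 1.45 / (1.4832 · 2.0494) = 1.45 / 3.0397 = 0.477
  r[X,Z] = -1.95 / (1.4832 · 1.6432) = -1.95 / 2.4372 = -0.8001
  r[Y,Y] = 1 (diagonal).
  r[Y,Z] = -1.45 / (2.0494 · 1.6432) = -1.45 / 3.3675 = -0.4306
  r[Z,Z] = 1 (diagonal).

R is symmetric with unit diagonal. Assembling:

R = [[1, 0.477, -0.8001],
 [0.477, 1, -0.4306],
 [-0.8001, -0.4306, 1]]


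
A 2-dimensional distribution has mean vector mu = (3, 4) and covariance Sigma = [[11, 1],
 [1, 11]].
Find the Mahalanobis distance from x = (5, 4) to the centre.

Step 1 — centre the observation: (x - mu) = (2, 0).

Step 2 — invert Sigma. det(Sigma) = 11·11 - (1)² = 120.
  Sigma^{-1} = (1/det) · [[d, -b], [-b, a]] = [[0.0917, -0.0083],
 [-0.0083, 0.0917]].

Step 3 — form the quadratic (x - mu)^T · Sigma^{-1} · (x - mu):
  Sigma^{-1} · (x - mu) = (0.1833, -0.0167).
  (x - mu)^T · [Sigma^{-1} · (x - mu)] = (2)·(0.1833) + (0)·(-0.0167) = 0.3667.

Step 4 — take square root: d = √(0.3667) ≈ 0.6055.

d(x, mu) = √(0.3667) ≈ 0.6055


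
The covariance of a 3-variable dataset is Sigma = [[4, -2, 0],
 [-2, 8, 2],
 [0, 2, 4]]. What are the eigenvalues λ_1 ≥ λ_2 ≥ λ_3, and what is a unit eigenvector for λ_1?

Step 1 — characteristic polynomial p(λ) = det(λI - Sigma) = λ³ - tr·λ² + c_1·λ - det, where tr = trace, c_1 = sum of the principal 2×2 minors, det = det(Sigma):
  tr = 4 + 8 + 4 = 16,
  c_1 = (4·8 - (-2)²) + (4·4 - (0)²) + (8·4 - (2)²) = 28 + 16 + 28 = 72,
  det = 4·(8·4 - (2)²) - (-2)·((-2)·4 - (2)·(0)) + (0)·((-2)·(2) - 8·(0)) = 4·(28) - (-2)·(-8) + (0)·(-4) = 96.
  So p(λ) = λ³ - 16λ² + 72λ - 96.
Step 2 — look for an integer root (rational root theorem: any rational root is an integer divisor of 96). Testing λ = 4:
  p(4) = 64 - 256 + 288 - 96 = 0  ✓
  Dividing out (λ - 4): p(λ) = (λ - 4)(λ² - 12λ + 24).
Step 3 — remaining eigenvalues from the quadratic λ² - 12λ + 24 = 0:
  Δ = 12² - 4·24 = 144 - 96 = 48,  λ = (12 ± √48)/2 = (12 ± 6.9282)/2 ≈ 9.4641 or 2.5359.
  Sorted: λ_1 = 9.4641,  λ_2 = 4,  λ_3 = 2.5359  (check: sum = 16 = tr ✓).

Step 4 — unit eigenvector for λ_1 ≈ 9.4641: v spans the null space of (Sigma - λ_1 I), whose rows are
  r_1 = (-5.4641, -2, 0),  r_2 = (-2, -1.4641, 2),  r_3 = (0, 2, -5.4641).
  v is orthogonal to every row, so take v ∝ r_1 × r_2 = ((-2)·(2) - (0)·(-1.4641), (0)·(-2) - (-5.4641)·(2), (-5.4641)·(-1.4641) - (-2)·(-2)) ≈ (-4, 10.9282, 4).
  Rescale (multiply by -1 so the first nonzero entry is positive): u = (4, -10.9282, -4).
  ||u|| = √((4)² + (-10.9282)² + (-4)²) = √(151.4256) ≈ 12.3055,  v_1 = u/||u|| ≈ (0.3251, -0.8881, -0.3251) (||v_1|| = 1).

λ_1 = 9.4641,  λ_2 = 4,  λ_3 = 2.5359;  v_1 ≈ (0.3251, -0.8881, -0.3251)
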